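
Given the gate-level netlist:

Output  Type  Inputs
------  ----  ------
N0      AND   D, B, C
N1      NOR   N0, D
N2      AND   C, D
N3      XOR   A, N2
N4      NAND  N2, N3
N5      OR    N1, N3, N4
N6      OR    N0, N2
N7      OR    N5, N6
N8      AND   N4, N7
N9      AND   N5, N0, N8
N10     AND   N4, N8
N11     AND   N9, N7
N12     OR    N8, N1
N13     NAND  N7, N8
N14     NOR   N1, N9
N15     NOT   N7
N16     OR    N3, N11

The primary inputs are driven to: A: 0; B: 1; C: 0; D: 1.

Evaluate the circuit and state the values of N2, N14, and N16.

N2 = 0, N14 = 1, N16 = 0

N0 = D AND B AND C = 1 AND 1 AND 0 = 0
N1 = N0 NOR D = 0 NOR 1 = 0
N2 = C AND D = 0 AND 1 = 0
N3 = A XOR N2 = 0 XOR 0 = 0
N4 = N2 NAND N3 = 0 NAND 0 = 1
N5 = N1 OR N3 OR N4 = 0 OR 0 OR 1 = 1
N6 = N0 OR N2 = 0 OR 0 = 0
N7 = N5 OR N6 = 1 OR 0 = 1
N8 = N4 AND N7 = 1 AND 1 = 1
N9 = N5 AND N0 AND N8 = 1 AND 0 AND 1 = 0
N11 = N9 AND N7 = 0 AND 1 = 0
N14 = N1 NOR N9 = 0 NOR 0 = 1
N16 = N3 OR N11 = 0 OR 0 = 0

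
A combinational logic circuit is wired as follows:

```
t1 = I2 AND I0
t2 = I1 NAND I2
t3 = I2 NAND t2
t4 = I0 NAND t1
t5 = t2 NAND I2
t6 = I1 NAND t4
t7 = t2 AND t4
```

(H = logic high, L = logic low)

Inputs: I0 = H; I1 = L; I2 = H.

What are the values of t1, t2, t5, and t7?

t1 = I2 AND I0 = H AND H = H
t2 = I1 NAND I2 = L NAND H = H
t4 = I0 NAND t1 = H NAND H = L
t5 = t2 NAND I2 = H NAND H = L
t7 = t2 AND t4 = H AND L = L

t1 = H; t2 = H; t5 = L; t7 = L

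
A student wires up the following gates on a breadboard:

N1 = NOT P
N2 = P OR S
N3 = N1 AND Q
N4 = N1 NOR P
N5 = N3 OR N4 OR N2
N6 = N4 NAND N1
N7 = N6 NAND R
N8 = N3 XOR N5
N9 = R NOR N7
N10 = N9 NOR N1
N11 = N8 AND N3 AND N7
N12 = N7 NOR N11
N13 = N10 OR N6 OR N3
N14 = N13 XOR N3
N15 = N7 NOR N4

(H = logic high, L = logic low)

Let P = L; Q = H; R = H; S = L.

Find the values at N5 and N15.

N1 = NOT P = NOT L = H
N2 = P OR S = L OR L = L
N3 = N1 AND Q = H AND H = H
N4 = N1 NOR P = H NOR L = L
N5 = N3 OR N4 OR N2 = H OR L OR L = H
N6 = N4 NAND N1 = L NAND H = H
N7 = N6 NAND R = H NAND H = L
N15 = N7 NOR N4 = L NOR L = H

N5 = H, N15 = H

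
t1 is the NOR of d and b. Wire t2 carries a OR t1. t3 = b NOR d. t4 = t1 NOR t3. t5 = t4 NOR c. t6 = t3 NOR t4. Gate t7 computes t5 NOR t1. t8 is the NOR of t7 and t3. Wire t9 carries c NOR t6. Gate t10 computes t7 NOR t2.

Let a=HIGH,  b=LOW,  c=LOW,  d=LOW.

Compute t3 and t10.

t1 = d NOR b = LOW NOR LOW = HIGH
t2 = a OR t1 = HIGH OR HIGH = HIGH
t3 = b NOR d = LOW NOR LOW = HIGH
t4 = t1 NOR t3 = HIGH NOR HIGH = LOW
t5 = t4 NOR c = LOW NOR LOW = HIGH
t7 = t5 NOR t1 = HIGH NOR HIGH = LOW
t10 = t7 NOR t2 = LOW NOR HIGH = LOW

t3 = HIGH, t10 = LOW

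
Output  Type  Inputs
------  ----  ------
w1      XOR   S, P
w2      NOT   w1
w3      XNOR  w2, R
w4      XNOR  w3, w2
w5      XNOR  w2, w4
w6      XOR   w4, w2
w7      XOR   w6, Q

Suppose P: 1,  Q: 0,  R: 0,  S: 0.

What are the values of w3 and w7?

w3 = 1, w7 = 0

w1 = S XOR P = 0 XOR 1 = 1
w2 = NOT w1 = NOT 1 = 0
w3 = w2 XNOR R = 0 XNOR 0 = 1
w4 = w3 XNOR w2 = 1 XNOR 0 = 0
w6 = w4 XOR w2 = 0 XOR 0 = 0
w7 = w6 XOR Q = 0 XOR 0 = 0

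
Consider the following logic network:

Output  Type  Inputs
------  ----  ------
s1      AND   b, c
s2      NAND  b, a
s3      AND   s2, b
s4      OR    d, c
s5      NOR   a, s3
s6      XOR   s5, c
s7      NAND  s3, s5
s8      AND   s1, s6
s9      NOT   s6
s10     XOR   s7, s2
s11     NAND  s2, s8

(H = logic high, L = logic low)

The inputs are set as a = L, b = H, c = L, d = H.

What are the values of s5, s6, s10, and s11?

s5 = L; s6 = L; s10 = L; s11 = H

s1 = b AND c = H AND L = L
s2 = b NAND a = H NAND L = H
s3 = s2 AND b = H AND H = H
s5 = a NOR s3 = L NOR H = L
s6 = s5 XOR c = L XOR L = L
s7 = s3 NAND s5 = H NAND L = H
s8 = s1 AND s6 = L AND L = L
s10 = s7 XOR s2 = H XOR H = L
s11 = s2 NAND s8 = H NAND L = H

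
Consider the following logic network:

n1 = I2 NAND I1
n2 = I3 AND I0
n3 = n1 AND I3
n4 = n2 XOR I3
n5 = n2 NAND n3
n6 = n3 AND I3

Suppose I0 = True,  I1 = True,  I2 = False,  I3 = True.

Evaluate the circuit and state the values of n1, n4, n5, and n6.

n1 = I2 NAND I1 = False NAND True = True
n2 = I3 AND I0 = True AND True = True
n3 = n1 AND I3 = True AND True = True
n4 = n2 XOR I3 = True XOR True = False
n5 = n2 NAND n3 = True NAND True = False
n6 = n3 AND I3 = True AND True = True

n1 = True; n4 = False; n5 = False; n6 = True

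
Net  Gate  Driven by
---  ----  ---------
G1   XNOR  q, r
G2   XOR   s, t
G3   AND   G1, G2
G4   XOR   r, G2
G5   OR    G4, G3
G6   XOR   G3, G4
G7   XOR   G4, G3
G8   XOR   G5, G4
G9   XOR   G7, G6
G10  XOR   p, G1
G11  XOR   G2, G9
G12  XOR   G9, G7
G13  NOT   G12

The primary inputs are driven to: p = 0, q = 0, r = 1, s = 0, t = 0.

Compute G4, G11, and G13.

G1 = q XNOR r = 0 XNOR 1 = 0
G2 = s XOR t = 0 XOR 0 = 0
G3 = G1 AND G2 = 0 AND 0 = 0
G4 = r XOR G2 = 1 XOR 0 = 1
G6 = G3 XOR G4 = 0 XOR 1 = 1
G7 = G4 XOR G3 = 1 XOR 0 = 1
G9 = G7 XOR G6 = 1 XOR 1 = 0
G11 = G2 XOR G9 = 0 XOR 0 = 0
G12 = G9 XOR G7 = 0 XOR 1 = 1
G13 = NOT G12 = NOT 1 = 0

G4 = 1, G11 = 0, G13 = 0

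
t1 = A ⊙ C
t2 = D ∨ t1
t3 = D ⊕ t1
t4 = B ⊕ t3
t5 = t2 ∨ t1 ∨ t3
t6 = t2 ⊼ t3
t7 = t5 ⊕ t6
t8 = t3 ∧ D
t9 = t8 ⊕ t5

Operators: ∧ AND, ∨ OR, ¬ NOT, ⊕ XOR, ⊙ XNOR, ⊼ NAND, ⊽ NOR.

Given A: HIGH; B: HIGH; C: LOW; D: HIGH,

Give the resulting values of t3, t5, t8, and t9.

t3 = HIGH, t5 = HIGH, t8 = HIGH, t9 = LOW

t1 = A XNOR C = HIGH XNOR LOW = LOW
t2 = D OR t1 = HIGH OR LOW = HIGH
t3 = D XOR t1 = HIGH XOR LOW = HIGH
t5 = t2 OR t1 OR t3 = HIGH OR LOW OR HIGH = HIGH
t8 = t3 AND D = HIGH AND HIGH = HIGH
t9 = t8 XOR t5 = HIGH XOR HIGH = LOW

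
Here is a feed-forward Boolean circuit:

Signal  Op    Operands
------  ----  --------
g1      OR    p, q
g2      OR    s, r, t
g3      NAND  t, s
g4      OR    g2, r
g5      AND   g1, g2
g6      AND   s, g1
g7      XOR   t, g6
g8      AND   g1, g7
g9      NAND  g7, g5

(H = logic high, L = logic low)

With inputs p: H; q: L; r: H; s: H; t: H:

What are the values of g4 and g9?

g4 = H, g9 = H

g1 = p OR q = H OR L = H
g2 = s OR r OR t = H OR H OR H = H
g4 = g2 OR r = H OR H = H
g5 = g1 AND g2 = H AND H = H
g6 = s AND g1 = H AND H = H
g7 = t XOR g6 = H XOR H = L
g9 = g7 NAND g5 = L NAND H = H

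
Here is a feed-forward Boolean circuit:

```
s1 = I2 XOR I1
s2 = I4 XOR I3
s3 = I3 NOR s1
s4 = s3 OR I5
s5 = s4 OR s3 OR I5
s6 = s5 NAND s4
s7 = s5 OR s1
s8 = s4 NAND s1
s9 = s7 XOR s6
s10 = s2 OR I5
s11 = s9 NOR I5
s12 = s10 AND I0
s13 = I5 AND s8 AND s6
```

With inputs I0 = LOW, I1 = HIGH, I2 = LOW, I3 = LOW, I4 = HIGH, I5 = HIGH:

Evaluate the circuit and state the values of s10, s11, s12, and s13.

s10 = HIGH, s11 = LOW, s12 = LOW, s13 = LOW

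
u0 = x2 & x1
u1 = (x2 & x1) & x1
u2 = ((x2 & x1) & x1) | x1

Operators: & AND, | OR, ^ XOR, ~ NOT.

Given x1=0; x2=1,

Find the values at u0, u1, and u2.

u0 = 1 & 0 = 0
u1 = (1 & 0) & 0 = 0
u2 = ((1 & 0) & 0) | 0 = 0

u0 = 0; u1 = 0; u2 = 0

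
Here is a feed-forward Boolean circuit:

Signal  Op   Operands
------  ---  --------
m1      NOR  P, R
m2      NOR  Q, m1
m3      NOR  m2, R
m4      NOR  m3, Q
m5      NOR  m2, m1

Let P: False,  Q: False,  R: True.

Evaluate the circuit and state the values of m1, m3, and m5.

m1 = P NOR R = False NOR True = False
m2 = Q NOR m1 = False NOR False = True
m3 = m2 NOR R = True NOR True = False
m5 = m2 NOR m1 = True NOR False = False

m1 = False  m3 = False  m5 = False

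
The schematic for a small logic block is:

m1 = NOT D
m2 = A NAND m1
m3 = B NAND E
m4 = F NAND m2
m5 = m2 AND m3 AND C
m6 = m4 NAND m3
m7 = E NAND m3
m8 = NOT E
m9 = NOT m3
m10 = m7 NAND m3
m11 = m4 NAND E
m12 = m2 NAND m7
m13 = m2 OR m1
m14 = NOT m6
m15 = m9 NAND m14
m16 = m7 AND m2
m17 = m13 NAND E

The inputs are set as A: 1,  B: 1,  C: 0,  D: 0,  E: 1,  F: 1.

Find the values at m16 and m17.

m1 = NOT D = NOT 0 = 1
m2 = A NAND m1 = 1 NAND 1 = 0
m3 = B NAND E = 1 NAND 1 = 0
m7 = E NAND m3 = 1 NAND 0 = 1
m13 = m2 OR m1 = 0 OR 1 = 1
m16 = m7 AND m2 = 1 AND 0 = 0
m17 = m13 NAND E = 1 NAND 1 = 0

m16 = 0; m17 = 0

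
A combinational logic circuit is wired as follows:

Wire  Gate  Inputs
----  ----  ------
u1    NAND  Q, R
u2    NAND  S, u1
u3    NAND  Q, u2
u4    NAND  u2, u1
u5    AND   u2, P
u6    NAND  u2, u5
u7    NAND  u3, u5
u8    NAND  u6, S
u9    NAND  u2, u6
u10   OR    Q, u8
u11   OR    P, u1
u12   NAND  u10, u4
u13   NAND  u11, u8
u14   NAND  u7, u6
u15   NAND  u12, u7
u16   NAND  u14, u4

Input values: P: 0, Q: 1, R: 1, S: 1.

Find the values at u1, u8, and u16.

u1 = 0; u8 = 0; u16 = 1

u1 = Q NAND R = 1 NAND 1 = 0
u2 = S NAND u1 = 1 NAND 0 = 1
u3 = Q NAND u2 = 1 NAND 1 = 0
u4 = u2 NAND u1 = 1 NAND 0 = 1
u5 = u2 AND P = 1 AND 0 = 0
u6 = u2 NAND u5 = 1 NAND 0 = 1
u7 = u3 NAND u5 = 0 NAND 0 = 1
u8 = u6 NAND S = 1 NAND 1 = 0
u14 = u7 NAND u6 = 1 NAND 1 = 0
u16 = u14 NAND u4 = 0 NAND 1 = 1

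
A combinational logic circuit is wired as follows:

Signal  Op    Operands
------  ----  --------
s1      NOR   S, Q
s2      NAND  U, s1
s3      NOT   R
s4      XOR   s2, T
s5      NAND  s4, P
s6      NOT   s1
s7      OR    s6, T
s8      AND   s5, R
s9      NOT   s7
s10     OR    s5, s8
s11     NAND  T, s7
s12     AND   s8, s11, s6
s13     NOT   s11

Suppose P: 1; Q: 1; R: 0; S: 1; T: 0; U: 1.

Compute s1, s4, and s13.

s1 = 0  s4 = 1  s13 = 0

s1 = S NOR Q = 1 NOR 1 = 0
s2 = U NAND s1 = 1 NAND 0 = 1
s4 = s2 XOR T = 1 XOR 0 = 1
s6 = NOT s1 = NOT 0 = 1
s7 = s6 OR T = 1 OR 0 = 1
s11 = T NAND s7 = 0 NAND 1 = 1
s13 = NOT s11 = NOT 1 = 0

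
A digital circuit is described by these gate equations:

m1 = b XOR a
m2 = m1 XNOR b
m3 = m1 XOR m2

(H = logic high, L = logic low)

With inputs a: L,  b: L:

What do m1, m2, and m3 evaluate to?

m1 = b XOR a = L XOR L = L
m2 = m1 XNOR b = L XNOR L = H
m3 = m1 XOR m2 = L XOR H = H

m1 = L; m2 = H; m3 = H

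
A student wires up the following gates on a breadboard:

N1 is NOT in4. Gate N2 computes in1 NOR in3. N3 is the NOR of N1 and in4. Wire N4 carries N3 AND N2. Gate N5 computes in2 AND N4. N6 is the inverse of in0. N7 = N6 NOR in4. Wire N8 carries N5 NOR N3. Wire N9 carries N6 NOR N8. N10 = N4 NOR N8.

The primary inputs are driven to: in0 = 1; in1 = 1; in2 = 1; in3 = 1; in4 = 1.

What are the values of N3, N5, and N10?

N3 = 0, N5 = 0, N10 = 0

N1 = NOT in4 = NOT 1 = 0
N2 = in1 NOR in3 = 1 NOR 1 = 0
N3 = N1 NOR in4 = 0 NOR 1 = 0
N4 = N3 AND N2 = 0 AND 0 = 0
N5 = in2 AND N4 = 1 AND 0 = 0
N8 = N5 NOR N3 = 0 NOR 0 = 1
N10 = N4 NOR N8 = 0 NOR 1 = 0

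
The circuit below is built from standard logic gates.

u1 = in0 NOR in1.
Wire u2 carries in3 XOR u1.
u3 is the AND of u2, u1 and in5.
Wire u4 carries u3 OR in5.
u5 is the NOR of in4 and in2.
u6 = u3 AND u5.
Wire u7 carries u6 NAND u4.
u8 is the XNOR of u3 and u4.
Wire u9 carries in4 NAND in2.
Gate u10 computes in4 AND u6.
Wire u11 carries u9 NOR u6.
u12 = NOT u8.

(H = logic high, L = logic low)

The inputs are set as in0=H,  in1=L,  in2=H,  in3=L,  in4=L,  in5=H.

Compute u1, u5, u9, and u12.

u1 = in0 NOR in1 = H NOR L = L
u2 = in3 XOR u1 = L XOR L = L
u3 = u2 AND u1 AND in5 = L AND L AND H = L
u4 = u3 OR in5 = L OR H = H
u5 = in4 NOR in2 = L NOR H = L
u8 = u3 XNOR u4 = L XNOR H = L
u9 = in4 NAND in2 = L NAND H = H
u12 = NOT u8 = NOT L = H

u1 = L, u5 = L, u9 = H, u12 = H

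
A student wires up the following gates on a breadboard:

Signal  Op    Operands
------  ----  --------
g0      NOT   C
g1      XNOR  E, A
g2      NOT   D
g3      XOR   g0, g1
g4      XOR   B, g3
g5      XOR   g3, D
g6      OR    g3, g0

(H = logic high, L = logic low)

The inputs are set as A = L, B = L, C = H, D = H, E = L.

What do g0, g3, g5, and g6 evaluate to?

g0 = NOT C = NOT H = L
g1 = E XNOR A = L XNOR L = H
g3 = g0 XOR g1 = L XOR H = H
g5 = g3 XOR D = H XOR H = L
g6 = g3 OR g0 = H OR L = H

g0 = L; g3 = H; g5 = L; g6 = H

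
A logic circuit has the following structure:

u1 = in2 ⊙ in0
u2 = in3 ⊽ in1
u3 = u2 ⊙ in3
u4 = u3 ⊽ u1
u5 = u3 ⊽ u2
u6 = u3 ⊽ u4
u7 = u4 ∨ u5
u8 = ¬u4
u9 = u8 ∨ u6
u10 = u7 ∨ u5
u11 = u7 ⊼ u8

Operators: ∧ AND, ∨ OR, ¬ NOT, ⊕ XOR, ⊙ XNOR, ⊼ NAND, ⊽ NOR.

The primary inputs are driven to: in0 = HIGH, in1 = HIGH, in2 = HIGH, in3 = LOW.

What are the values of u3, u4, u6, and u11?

u3 = HIGH, u4 = LOW, u6 = LOW, u11 = HIGH

u1 = in2 XNOR in0 = HIGH XNOR HIGH = HIGH
u2 = in3 NOR in1 = LOW NOR HIGH = LOW
u3 = u2 XNOR in3 = LOW XNOR LOW = HIGH
u4 = u3 NOR u1 = HIGH NOR HIGH = LOW
u5 = u3 NOR u2 = HIGH NOR LOW = LOW
u6 = u3 NOR u4 = HIGH NOR LOW = LOW
u7 = u4 OR u5 = LOW OR LOW = LOW
u8 = NOT u4 = NOT LOW = HIGH
u11 = u7 NAND u8 = LOW NAND HIGH = HIGH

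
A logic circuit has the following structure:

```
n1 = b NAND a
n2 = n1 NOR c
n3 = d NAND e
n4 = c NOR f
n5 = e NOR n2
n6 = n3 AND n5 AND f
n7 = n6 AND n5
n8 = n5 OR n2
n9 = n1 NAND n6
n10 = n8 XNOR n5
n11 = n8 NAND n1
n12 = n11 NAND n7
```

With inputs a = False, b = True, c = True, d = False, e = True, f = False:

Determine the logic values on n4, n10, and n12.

n1 = b NAND a = True NAND False = True
n2 = n1 NOR c = True NOR True = False
n3 = d NAND e = False NAND True = True
n4 = c NOR f = True NOR False = False
n5 = e NOR n2 = True NOR False = False
n6 = n3 AND n5 AND f = True AND False AND False = False
n7 = n6 AND n5 = False AND False = False
n8 = n5 OR n2 = False OR False = False
n10 = n8 XNOR n5 = False XNOR False = True
n11 = n8 NAND n1 = False NAND True = True
n12 = n11 NAND n7 = True NAND False = True

n4 = False, n10 = True, n12 = True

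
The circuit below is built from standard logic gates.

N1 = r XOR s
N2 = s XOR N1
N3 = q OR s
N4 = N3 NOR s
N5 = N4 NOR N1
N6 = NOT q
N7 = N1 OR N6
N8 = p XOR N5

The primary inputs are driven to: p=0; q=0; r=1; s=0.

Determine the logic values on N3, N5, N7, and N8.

N1 = r XOR s = 1 XOR 0 = 1
N3 = q OR s = 0 OR 0 = 0
N4 = N3 NOR s = 0 NOR 0 = 1
N5 = N4 NOR N1 = 1 NOR 1 = 0
N6 = NOT q = NOT 0 = 1
N7 = N1 OR N6 = 1 OR 1 = 1
N8 = p XOR N5 = 0 XOR 0 = 0

N3 = 0; N5 = 0; N7 = 1; N8 = 0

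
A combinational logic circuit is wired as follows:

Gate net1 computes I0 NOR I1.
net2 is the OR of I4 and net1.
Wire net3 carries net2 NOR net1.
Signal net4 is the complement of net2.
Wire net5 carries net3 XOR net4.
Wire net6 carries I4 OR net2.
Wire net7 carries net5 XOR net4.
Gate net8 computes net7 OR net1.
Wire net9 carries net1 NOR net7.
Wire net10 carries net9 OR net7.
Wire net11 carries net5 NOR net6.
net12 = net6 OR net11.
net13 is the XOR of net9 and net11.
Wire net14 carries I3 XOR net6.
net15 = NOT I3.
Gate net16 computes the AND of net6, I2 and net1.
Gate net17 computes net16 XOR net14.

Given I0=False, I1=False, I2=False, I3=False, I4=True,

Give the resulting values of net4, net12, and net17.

net4 = False, net12 = True, net17 = True

net1 = I0 NOR I1 = False NOR False = True
net2 = I4 OR net1 = True OR True = True
net3 = net2 NOR net1 = True NOR True = False
net4 = NOT net2 = NOT True = False
net5 = net3 XOR net4 = False XOR False = False
net6 = I4 OR net2 = True OR True = True
net11 = net5 NOR net6 = False NOR True = False
net12 = net6 OR net11 = True OR False = True
net14 = I3 XOR net6 = False XOR True = True
net16 = net6 AND I2 AND net1 = True AND False AND True = False
net17 = net16 XOR net14 = False XOR True = True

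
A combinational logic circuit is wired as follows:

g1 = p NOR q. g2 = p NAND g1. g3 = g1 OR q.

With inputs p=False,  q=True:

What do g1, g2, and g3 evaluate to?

g1 = False, g2 = True, g3 = True

g1 = p NOR q = False NOR True = False
g2 = p NAND g1 = False NAND False = True
g3 = g1 OR q = False OR True = True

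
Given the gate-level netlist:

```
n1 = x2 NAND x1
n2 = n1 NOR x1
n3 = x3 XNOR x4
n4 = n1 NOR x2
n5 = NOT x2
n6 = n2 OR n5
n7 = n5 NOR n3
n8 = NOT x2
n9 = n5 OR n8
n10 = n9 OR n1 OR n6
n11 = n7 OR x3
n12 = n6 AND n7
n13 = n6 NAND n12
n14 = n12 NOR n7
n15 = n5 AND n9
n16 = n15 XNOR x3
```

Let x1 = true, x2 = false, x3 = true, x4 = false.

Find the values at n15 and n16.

n5 = NOT x2 = NOT false = true
n8 = NOT x2 = NOT false = true
n9 = n5 OR n8 = true OR true = true
n15 = n5 AND n9 = true AND true = true
n16 = n15 XNOR x3 = true XNOR true = true

n15 = true, n16 = true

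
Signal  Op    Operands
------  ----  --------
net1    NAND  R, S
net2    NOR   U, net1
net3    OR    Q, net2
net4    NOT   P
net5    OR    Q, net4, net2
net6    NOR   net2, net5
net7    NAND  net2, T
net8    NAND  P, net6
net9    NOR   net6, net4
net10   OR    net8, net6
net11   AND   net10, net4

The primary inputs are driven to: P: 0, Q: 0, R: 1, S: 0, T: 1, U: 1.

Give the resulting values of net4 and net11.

net4 = 1  net11 = 1

net1 = R NAND S = 1 NAND 0 = 1
net2 = U NOR net1 = 1 NOR 1 = 0
net4 = NOT P = NOT 0 = 1
net5 = Q OR net4 OR net2 = 0 OR 1 OR 0 = 1
net6 = net2 NOR net5 = 0 NOR 1 = 0
net8 = P NAND net6 = 0 NAND 0 = 1
net10 = net8 OR net6 = 1 OR 0 = 1
net11 = net10 AND net4 = 1 AND 1 = 1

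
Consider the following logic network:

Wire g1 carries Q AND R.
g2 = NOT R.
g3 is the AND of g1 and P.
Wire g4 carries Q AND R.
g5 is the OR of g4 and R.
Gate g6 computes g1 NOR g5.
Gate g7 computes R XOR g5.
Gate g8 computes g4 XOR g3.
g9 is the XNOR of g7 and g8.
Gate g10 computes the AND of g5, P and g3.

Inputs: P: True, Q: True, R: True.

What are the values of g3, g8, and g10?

g1 = Q AND R = True AND True = True
g3 = g1 AND P = True AND True = True
g4 = Q AND R = True AND True = True
g5 = g4 OR R = True OR True = True
g8 = g4 XOR g3 = True XOR True = False
g10 = g5 AND P AND g3 = True AND True AND True = True

g3 = True; g8 = False; g10 = True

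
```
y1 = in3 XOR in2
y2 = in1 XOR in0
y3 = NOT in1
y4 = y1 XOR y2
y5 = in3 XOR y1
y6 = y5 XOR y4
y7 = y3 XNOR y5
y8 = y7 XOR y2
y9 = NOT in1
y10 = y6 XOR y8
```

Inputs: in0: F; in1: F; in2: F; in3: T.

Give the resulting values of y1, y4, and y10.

y1 = in3 XOR in2 = T XOR F = T
y2 = in1 XOR in0 = F XOR F = F
y3 = NOT in1 = NOT F = T
y4 = y1 XOR y2 = T XOR F = T
y5 = in3 XOR y1 = T XOR T = F
y6 = y5 XOR y4 = F XOR T = T
y7 = y3 XNOR y5 = T XNOR F = F
y8 = y7 XOR y2 = F XOR F = F
y10 = y6 XOR y8 = T XOR F = T

y1 = T; y4 = T; y10 = T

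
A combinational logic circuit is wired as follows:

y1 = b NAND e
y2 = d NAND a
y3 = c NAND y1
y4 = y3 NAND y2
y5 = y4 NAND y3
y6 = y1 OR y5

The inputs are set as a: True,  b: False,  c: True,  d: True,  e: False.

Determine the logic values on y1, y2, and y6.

y1 = b NAND e = False NAND False = True
y2 = d NAND a = True NAND True = False
y3 = c NAND y1 = True NAND True = False
y4 = y3 NAND y2 = False NAND False = True
y5 = y4 NAND y3 = True NAND False = True
y6 = y1 OR y5 = True OR True = True

y1 = True  y2 = False  y6 = True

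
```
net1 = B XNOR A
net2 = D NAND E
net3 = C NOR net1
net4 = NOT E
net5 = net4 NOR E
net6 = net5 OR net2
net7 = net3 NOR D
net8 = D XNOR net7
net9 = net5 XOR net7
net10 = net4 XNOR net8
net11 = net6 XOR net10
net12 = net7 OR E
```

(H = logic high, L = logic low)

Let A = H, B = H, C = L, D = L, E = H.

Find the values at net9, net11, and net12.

net1 = B XNOR A = H XNOR H = H
net2 = D NAND E = L NAND H = H
net3 = C NOR net1 = L NOR H = L
net4 = NOT E = NOT H = L
net5 = net4 NOR E = L NOR H = L
net6 = net5 OR net2 = L OR H = H
net7 = net3 NOR D = L NOR L = H
net8 = D XNOR net7 = L XNOR H = L
net9 = net5 XOR net7 = L XOR H = H
net10 = net4 XNOR net8 = L XNOR L = H
net11 = net6 XOR net10 = H XOR H = L
net12 = net7 OR E = H OR H = H

net9 = H, net11 = L, net12 = H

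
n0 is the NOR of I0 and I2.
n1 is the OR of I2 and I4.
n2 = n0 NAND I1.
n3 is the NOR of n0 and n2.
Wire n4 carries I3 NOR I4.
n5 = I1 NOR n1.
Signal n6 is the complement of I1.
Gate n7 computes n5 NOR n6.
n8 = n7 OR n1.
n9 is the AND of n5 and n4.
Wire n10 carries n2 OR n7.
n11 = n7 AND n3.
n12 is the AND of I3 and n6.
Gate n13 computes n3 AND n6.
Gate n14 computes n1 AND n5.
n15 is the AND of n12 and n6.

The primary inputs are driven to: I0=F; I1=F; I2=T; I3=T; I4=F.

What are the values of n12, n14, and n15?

n12 = T, n14 = F, n15 = T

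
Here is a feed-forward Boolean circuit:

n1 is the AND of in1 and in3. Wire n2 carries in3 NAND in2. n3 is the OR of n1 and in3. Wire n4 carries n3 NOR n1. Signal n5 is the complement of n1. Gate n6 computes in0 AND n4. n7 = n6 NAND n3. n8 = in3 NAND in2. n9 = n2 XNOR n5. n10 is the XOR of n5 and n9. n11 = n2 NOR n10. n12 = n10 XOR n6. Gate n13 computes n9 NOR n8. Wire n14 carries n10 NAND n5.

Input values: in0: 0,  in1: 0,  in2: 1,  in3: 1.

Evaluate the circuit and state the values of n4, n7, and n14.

n4 = 0, n7 = 1, n14 = 0

n1 = in1 AND in3 = 0 AND 1 = 0
n2 = in3 NAND in2 = 1 NAND 1 = 0
n3 = n1 OR in3 = 0 OR 1 = 1
n4 = n3 NOR n1 = 1 NOR 0 = 0
n5 = NOT n1 = NOT 0 = 1
n6 = in0 AND n4 = 0 AND 0 = 0
n7 = n6 NAND n3 = 0 NAND 1 = 1
n9 = n2 XNOR n5 = 0 XNOR 1 = 0
n10 = n5 XOR n9 = 1 XOR 0 = 1
n14 = n10 NAND n5 = 1 NAND 1 = 0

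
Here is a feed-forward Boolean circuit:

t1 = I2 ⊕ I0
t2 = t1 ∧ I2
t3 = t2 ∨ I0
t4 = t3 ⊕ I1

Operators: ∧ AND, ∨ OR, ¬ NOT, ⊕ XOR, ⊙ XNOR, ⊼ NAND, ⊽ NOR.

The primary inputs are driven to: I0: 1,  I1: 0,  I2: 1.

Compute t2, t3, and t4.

t1 = I2 XOR I0 = 1 XOR 1 = 0
t2 = t1 AND I2 = 0 AND 1 = 0
t3 = t2 OR I0 = 0 OR 1 = 1
t4 = t3 XOR I1 = 1 XOR 0 = 1

t2 = 0, t3 = 1, t4 = 1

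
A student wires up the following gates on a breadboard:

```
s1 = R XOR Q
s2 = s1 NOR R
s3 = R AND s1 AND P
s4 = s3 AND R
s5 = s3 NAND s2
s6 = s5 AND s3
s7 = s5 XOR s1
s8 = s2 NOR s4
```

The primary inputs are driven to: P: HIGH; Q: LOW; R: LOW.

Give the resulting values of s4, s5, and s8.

s1 = R XOR Q = LOW XOR LOW = LOW
s2 = s1 NOR R = LOW NOR LOW = HIGH
s3 = R AND s1 AND P = LOW AND LOW AND HIGH = LOW
s4 = s3 AND R = LOW AND LOW = LOW
s5 = s3 NAND s2 = LOW NAND HIGH = HIGH
s8 = s2 NOR s4 = HIGH NOR LOW = LOW

s4 = LOW  s5 = HIGH  s8 = LOW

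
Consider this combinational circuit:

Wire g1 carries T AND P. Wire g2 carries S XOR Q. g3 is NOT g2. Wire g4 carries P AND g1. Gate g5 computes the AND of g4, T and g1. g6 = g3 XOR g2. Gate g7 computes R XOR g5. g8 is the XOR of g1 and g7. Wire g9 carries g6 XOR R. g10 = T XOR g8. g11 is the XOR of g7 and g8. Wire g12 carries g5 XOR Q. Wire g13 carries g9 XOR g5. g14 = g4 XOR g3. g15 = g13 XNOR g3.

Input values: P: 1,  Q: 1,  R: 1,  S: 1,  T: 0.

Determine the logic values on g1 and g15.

g1 = 0  g15 = 0

g1 = T AND P = 0 AND 1 = 0
g2 = S XOR Q = 1 XOR 1 = 0
g3 = NOT g2 = NOT 0 = 1
g4 = P AND g1 = 1 AND 0 = 0
g5 = g4 AND T AND g1 = 0 AND 0 AND 0 = 0
g6 = g3 XOR g2 = 1 XOR 0 = 1
g9 = g6 XOR R = 1 XOR 1 = 0
g13 = g9 XOR g5 = 0 XOR 0 = 0
g15 = g13 XNOR g3 = 0 XNOR 1 = 0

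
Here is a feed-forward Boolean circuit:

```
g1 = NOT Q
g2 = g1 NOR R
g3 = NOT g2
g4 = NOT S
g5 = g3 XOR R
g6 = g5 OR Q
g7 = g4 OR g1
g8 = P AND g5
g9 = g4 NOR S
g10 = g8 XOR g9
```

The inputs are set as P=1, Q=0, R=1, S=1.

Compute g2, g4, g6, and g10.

g2 = 0, g4 = 0, g6 = 0, g10 = 0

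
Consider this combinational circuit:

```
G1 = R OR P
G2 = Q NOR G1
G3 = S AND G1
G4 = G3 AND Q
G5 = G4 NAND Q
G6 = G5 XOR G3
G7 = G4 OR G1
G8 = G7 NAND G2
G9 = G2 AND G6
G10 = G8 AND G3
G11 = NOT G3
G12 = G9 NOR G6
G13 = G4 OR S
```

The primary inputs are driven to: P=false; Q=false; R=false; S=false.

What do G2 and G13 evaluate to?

G2 = true, G13 = false

G1 = R OR P = false OR false = false
G2 = Q NOR G1 = false NOR false = true
G3 = S AND G1 = false AND false = false
G4 = G3 AND Q = false AND false = false
G13 = G4 OR S = false OR false = false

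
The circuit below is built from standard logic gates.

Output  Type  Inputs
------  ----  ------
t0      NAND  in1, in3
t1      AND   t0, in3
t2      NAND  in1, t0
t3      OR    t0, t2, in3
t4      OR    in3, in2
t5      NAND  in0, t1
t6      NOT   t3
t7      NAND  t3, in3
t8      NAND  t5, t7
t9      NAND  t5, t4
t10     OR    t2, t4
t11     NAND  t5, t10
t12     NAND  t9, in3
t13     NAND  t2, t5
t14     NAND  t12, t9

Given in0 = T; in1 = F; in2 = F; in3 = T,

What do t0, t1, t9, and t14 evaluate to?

t0 = in1 NAND in3 = F NAND T = T
t1 = t0 AND in3 = T AND T = T
t4 = in3 OR in2 = T OR F = T
t5 = in0 NAND t1 = T NAND T = F
t9 = t5 NAND t4 = F NAND T = T
t12 = t9 NAND in3 = T NAND T = F
t14 = t12 NAND t9 = F NAND T = T

t0 = T; t1 = T; t9 = T; t14 = T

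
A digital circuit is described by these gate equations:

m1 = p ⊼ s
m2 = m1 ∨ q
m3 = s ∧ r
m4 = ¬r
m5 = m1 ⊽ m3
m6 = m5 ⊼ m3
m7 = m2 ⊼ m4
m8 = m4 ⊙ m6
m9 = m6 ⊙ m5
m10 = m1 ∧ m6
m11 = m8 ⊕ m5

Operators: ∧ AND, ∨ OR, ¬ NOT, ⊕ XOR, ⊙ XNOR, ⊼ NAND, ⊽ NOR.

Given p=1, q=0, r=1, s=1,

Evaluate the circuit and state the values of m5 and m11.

m5 = 0; m11 = 0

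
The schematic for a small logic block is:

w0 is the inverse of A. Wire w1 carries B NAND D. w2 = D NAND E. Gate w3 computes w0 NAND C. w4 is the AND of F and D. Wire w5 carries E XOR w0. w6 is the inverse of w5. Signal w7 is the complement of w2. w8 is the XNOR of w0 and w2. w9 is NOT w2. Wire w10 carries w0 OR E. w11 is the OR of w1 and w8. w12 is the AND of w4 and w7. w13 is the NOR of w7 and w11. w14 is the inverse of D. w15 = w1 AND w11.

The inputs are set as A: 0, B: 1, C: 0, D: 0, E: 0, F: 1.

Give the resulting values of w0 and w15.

w0 = 1, w15 = 1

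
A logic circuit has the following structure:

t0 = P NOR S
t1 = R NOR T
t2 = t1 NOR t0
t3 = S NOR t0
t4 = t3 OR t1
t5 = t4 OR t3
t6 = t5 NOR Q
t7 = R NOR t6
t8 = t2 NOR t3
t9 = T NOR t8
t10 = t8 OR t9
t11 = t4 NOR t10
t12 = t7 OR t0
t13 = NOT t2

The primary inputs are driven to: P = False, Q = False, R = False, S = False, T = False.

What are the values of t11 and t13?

t0 = P NOR S = False NOR False = True
t1 = R NOR T = False NOR False = True
t2 = t1 NOR t0 = True NOR True = False
t3 = S NOR t0 = False NOR True = False
t4 = t3 OR t1 = False OR True = True
t8 = t2 NOR t3 = False NOR False = True
t9 = T NOR t8 = False NOR True = False
t10 = t8 OR t9 = True OR False = True
t11 = t4 NOR t10 = True NOR True = False
t13 = NOT t2 = NOT False = True

t11 = False, t13 = True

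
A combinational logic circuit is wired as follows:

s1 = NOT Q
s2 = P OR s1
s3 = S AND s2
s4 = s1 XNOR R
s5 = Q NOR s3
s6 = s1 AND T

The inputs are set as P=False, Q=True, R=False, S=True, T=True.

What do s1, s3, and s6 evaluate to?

s1 = NOT Q = NOT True = False
s2 = P OR s1 = False OR False = False
s3 = S AND s2 = True AND False = False
s6 = s1 AND T = False AND True = False

s1 = False, s3 = False, s6 = False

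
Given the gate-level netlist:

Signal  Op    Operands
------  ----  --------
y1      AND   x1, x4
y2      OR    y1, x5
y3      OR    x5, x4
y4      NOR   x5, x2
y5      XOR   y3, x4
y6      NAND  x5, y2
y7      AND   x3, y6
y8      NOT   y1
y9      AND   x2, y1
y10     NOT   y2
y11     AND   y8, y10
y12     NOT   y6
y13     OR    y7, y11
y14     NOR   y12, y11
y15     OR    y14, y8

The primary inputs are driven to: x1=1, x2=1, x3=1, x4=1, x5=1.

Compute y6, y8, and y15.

y1 = x1 AND x4 = 1 AND 1 = 1
y2 = y1 OR x5 = 1 OR 1 = 1
y6 = x5 NAND y2 = 1 NAND 1 = 0
y8 = NOT y1 = NOT 1 = 0
y10 = NOT y2 = NOT 1 = 0
y11 = y8 AND y10 = 0 AND 0 = 0
y12 = NOT y6 = NOT 0 = 1
y14 = y12 NOR y11 = 1 NOR 0 = 0
y15 = y14 OR y8 = 0 OR 0 = 0

y6 = 0  y8 = 0  y15 = 0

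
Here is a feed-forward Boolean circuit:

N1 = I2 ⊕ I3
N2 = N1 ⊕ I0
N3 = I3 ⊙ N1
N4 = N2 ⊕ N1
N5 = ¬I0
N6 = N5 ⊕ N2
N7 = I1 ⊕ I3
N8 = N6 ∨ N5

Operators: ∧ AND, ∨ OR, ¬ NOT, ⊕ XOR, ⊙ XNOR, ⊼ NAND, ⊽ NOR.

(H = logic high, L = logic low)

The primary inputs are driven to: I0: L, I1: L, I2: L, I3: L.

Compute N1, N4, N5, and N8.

N1 = L; N4 = L; N5 = H; N8 = H

N1 = I2 XOR I3 = L XOR L = L
N2 = N1 XOR I0 = L XOR L = L
N4 = N2 XOR N1 = L XOR L = L
N5 = NOT I0 = NOT L = H
N6 = N5 XOR N2 = H XOR L = H
N8 = N6 OR N5 = H OR H = H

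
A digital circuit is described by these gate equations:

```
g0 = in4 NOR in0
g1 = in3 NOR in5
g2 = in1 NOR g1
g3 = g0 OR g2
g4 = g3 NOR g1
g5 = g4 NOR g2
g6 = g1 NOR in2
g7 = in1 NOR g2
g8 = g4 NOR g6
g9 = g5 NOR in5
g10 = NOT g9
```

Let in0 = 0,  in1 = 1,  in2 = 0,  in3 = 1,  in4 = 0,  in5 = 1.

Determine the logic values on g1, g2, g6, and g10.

g0 = in4 NOR in0 = 0 NOR 0 = 1
g1 = in3 NOR in5 = 1 NOR 1 = 0
g2 = in1 NOR g1 = 1 NOR 0 = 0
g3 = g0 OR g2 = 1 OR 0 = 1
g4 = g3 NOR g1 = 1 NOR 0 = 0
g5 = g4 NOR g2 = 0 NOR 0 = 1
g6 = g1 NOR in2 = 0 NOR 0 = 1
g9 = g5 NOR in5 = 1 NOR 1 = 0
g10 = NOT g9 = NOT 0 = 1

g1 = 0, g2 = 0, g6 = 1, g10 = 1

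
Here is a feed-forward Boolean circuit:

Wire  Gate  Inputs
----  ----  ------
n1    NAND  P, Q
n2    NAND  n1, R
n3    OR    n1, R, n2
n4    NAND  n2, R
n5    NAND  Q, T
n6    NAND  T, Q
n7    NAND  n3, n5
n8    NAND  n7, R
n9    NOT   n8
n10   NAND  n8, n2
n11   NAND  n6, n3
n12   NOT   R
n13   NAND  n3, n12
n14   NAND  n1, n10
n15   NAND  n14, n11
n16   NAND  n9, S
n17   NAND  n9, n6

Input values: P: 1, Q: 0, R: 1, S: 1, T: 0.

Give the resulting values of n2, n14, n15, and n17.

n1 = P NAND Q = 1 NAND 0 = 1
n2 = n1 NAND R = 1 NAND 1 = 0
n3 = n1 OR R OR n2 = 1 OR 1 OR 0 = 1
n5 = Q NAND T = 0 NAND 0 = 1
n6 = T NAND Q = 0 NAND 0 = 1
n7 = n3 NAND n5 = 1 NAND 1 = 0
n8 = n7 NAND R = 0 NAND 1 = 1
n9 = NOT n8 = NOT 1 = 0
n10 = n8 NAND n2 = 1 NAND 0 = 1
n11 = n6 NAND n3 = 1 NAND 1 = 0
n14 = n1 NAND n10 = 1 NAND 1 = 0
n15 = n14 NAND n11 = 0 NAND 0 = 1
n17 = n9 NAND n6 = 0 NAND 1 = 1

n2 = 0; n14 = 0; n15 = 1; n17 = 1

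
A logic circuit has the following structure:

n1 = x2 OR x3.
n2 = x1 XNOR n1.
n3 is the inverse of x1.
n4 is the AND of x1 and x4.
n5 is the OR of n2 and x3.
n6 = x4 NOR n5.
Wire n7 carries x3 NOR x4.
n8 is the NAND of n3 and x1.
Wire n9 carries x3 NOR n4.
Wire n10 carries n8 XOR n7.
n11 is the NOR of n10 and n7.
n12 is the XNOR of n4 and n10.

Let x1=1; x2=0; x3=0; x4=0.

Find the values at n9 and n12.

n9 = 1  n12 = 1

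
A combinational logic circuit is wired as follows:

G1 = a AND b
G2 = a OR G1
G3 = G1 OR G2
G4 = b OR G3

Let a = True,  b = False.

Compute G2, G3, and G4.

G2 = True, G3 = True, G4 = True

G1 = a AND b = True AND False = False
G2 = a OR G1 = True OR False = True
G3 = G1 OR G2 = False OR True = True
G4 = b OR G3 = False OR True = True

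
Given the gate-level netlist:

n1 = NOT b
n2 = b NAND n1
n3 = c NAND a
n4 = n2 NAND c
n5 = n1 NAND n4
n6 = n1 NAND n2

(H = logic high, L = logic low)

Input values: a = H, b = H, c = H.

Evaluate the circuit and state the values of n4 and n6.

n1 = NOT b = NOT H = L
n2 = b NAND n1 = H NAND L = H
n4 = n2 NAND c = H NAND H = L
n6 = n1 NAND n2 = L NAND H = H

n4 = L; n6 = H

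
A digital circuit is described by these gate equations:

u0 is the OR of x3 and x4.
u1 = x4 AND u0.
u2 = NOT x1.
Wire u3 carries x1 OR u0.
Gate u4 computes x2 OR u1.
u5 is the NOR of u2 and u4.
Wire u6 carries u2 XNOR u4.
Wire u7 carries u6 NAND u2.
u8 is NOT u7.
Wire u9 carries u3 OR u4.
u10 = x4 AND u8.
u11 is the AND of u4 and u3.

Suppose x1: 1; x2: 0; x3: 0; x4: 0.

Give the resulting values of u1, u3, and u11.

u0 = x3 OR x4 = 0 OR 0 = 0
u1 = x4 AND u0 = 0 AND 0 = 0
u3 = x1 OR u0 = 1 OR 0 = 1
u4 = x2 OR u1 = 0 OR 0 = 0
u11 = u4 AND u3 = 0 AND 1 = 0

u1 = 0; u3 = 1; u11 = 0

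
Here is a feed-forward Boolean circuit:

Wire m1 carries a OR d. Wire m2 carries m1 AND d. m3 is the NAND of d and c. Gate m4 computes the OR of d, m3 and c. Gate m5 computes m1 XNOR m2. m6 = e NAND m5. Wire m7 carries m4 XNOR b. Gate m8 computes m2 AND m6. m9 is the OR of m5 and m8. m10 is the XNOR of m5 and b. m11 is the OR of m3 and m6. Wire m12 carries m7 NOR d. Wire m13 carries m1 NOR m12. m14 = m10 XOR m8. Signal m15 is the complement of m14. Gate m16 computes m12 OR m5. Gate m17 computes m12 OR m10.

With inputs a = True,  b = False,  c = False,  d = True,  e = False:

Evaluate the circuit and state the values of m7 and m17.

m7 = False, m17 = False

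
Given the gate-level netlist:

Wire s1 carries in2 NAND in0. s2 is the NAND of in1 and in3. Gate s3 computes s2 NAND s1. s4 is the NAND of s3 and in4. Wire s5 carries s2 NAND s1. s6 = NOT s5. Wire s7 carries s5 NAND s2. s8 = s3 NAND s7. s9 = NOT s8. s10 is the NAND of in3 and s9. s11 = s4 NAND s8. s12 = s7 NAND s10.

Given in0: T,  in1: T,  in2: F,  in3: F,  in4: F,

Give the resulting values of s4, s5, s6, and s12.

s4 = T; s5 = F; s6 = T; s12 = F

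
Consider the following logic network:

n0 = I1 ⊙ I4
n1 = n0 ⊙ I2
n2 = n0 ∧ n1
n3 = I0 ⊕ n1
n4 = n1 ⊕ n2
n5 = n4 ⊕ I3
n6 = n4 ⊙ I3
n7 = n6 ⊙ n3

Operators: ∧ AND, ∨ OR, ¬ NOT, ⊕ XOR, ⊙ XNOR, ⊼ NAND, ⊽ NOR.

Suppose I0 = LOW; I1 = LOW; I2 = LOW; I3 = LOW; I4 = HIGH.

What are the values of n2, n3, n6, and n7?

n2 = LOW, n3 = HIGH, n6 = LOW, n7 = LOW

n0 = I1 XNOR I4 = LOW XNOR HIGH = LOW
n1 = n0 XNOR I2 = LOW XNOR LOW = HIGH
n2 = n0 AND n1 = LOW AND HIGH = LOW
n3 = I0 XOR n1 = LOW XOR HIGH = HIGH
n4 = n1 XOR n2 = HIGH XOR LOW = HIGH
n6 = n4 XNOR I3 = HIGH XNOR LOW = LOW
n7 = n6 XNOR n3 = LOW XNOR HIGH = LOW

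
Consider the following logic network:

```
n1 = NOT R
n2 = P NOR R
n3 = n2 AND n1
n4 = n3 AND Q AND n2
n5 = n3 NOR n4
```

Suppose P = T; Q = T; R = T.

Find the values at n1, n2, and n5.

n1 = F, n2 = F, n5 = T

n1 = NOT R = NOT T = F
n2 = P NOR R = T NOR T = F
n3 = n2 AND n1 = F AND F = F
n4 = n3 AND Q AND n2 = F AND T AND F = F
n5 = n3 NOR n4 = F NOR F = T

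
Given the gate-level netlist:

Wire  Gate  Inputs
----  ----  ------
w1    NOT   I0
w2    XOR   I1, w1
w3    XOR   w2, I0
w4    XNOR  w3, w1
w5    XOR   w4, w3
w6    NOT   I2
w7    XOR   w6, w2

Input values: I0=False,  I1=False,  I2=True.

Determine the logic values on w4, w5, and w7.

w4 = True; w5 = False; w7 = True

w1 = NOT I0 = NOT False = True
w2 = I1 XOR w1 = False XOR True = True
w3 = w2 XOR I0 = True XOR False = True
w4 = w3 XNOR w1 = True XNOR True = True
w5 = w4 XOR w3 = True XOR True = False
w6 = NOT I2 = NOT True = False
w7 = w6 XOR w2 = False XOR True = True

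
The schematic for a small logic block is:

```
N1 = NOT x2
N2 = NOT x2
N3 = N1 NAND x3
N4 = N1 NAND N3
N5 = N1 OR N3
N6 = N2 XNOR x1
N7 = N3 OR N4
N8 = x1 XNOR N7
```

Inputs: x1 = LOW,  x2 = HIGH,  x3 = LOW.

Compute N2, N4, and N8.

N1 = NOT x2 = NOT HIGH = LOW
N2 = NOT x2 = NOT HIGH = LOW
N3 = N1 NAND x3 = LOW NAND LOW = HIGH
N4 = N1 NAND N3 = LOW NAND HIGH = HIGH
N7 = N3 OR N4 = HIGH OR HIGH = HIGH
N8 = x1 XNOR N7 = LOW XNOR HIGH = LOW

N2 = LOW; N4 = HIGH; N8 = LOW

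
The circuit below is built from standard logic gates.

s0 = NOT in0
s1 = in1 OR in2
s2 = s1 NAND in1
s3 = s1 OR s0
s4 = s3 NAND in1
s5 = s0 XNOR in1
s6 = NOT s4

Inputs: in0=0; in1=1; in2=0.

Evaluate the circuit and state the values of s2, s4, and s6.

s0 = NOT in0 = NOT 0 = 1
s1 = in1 OR in2 = 1 OR 0 = 1
s2 = s1 NAND in1 = 1 NAND 1 = 0
s3 = s1 OR s0 = 1 OR 1 = 1
s4 = s3 NAND in1 = 1 NAND 1 = 0
s6 = NOT s4 = NOT 0 = 1

s2 = 0, s4 = 0, s6 = 1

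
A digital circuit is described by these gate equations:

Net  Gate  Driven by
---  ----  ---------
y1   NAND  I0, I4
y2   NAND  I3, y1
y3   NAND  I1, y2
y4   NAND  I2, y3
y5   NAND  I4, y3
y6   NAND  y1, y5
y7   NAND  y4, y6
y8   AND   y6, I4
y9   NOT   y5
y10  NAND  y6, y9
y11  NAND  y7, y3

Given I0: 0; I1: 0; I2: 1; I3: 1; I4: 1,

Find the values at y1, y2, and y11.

y1 = I0 NAND I4 = 0 NAND 1 = 1
y2 = I3 NAND y1 = 1 NAND 1 = 0
y3 = I1 NAND y2 = 0 NAND 0 = 1
y4 = I2 NAND y3 = 1 NAND 1 = 0
y5 = I4 NAND y3 = 1 NAND 1 = 0
y6 = y1 NAND y5 = 1 NAND 0 = 1
y7 = y4 NAND y6 = 0 NAND 1 = 1
y11 = y7 NAND y3 = 1 NAND 1 = 0

y1 = 1; y2 = 0; y11 = 0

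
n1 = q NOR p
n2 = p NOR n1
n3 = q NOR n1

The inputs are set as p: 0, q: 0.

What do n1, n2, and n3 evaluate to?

n1 = q NOR p = 0 NOR 0 = 1
n2 = p NOR n1 = 0 NOR 1 = 0
n3 = q NOR n1 = 0 NOR 1 = 0

n1 = 1  n2 = 0  n3 = 0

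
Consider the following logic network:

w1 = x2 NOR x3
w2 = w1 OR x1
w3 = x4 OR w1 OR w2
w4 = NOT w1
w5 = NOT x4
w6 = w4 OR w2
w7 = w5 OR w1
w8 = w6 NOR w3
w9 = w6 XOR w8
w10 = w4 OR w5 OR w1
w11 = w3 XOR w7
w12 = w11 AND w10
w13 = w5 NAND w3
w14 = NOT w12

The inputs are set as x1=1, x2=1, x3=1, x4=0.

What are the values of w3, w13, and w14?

w1 = x2 NOR x3 = 1 NOR 1 = 0
w2 = w1 OR x1 = 0 OR 1 = 1
w3 = x4 OR w1 OR w2 = 0 OR 0 OR 1 = 1
w4 = NOT w1 = NOT 0 = 1
w5 = NOT x4 = NOT 0 = 1
w7 = w5 OR w1 = 1 OR 0 = 1
w10 = w4 OR w5 OR w1 = 1 OR 1 OR 0 = 1
w11 = w3 XOR w7 = 1 XOR 1 = 0
w12 = w11 AND w10 = 0 AND 1 = 0
w13 = w5 NAND w3 = 1 NAND 1 = 0
w14 = NOT w12 = NOT 0 = 1

w3 = 1, w13 = 0, w14 = 1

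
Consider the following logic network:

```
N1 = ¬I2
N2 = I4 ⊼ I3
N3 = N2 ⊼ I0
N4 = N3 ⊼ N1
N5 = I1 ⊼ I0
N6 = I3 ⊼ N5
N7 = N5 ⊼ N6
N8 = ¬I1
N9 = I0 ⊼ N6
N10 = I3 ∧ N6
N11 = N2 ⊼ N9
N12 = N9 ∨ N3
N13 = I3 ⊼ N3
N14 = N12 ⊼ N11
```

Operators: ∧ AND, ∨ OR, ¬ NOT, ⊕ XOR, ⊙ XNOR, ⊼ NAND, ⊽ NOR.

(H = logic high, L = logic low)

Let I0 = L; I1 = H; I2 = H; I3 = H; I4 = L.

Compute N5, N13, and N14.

N5 = H  N13 = L  N14 = H

N2 = I4 NAND I3 = L NAND H = H
N3 = N2 NAND I0 = H NAND L = H
N5 = I1 NAND I0 = H NAND L = H
N6 = I3 NAND N5 = H NAND H = L
N9 = I0 NAND N6 = L NAND L = H
N11 = N2 NAND N9 = H NAND H = L
N12 = N9 OR N3 = H OR H = H
N13 = I3 NAND N3 = H NAND H = L
N14 = N12 NAND N11 = H NAND L = H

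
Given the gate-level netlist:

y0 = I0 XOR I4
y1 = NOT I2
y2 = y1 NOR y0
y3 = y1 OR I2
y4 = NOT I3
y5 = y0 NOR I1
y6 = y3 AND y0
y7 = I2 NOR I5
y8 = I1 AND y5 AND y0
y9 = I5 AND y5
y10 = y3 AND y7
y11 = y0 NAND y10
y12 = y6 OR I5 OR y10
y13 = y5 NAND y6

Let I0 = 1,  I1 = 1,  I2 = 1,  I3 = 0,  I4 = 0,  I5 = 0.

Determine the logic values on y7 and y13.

y7 = 0, y13 = 1

y0 = I0 XOR I4 = 1 XOR 0 = 1
y1 = NOT I2 = NOT 1 = 0
y3 = y1 OR I2 = 0 OR 1 = 1
y5 = y0 NOR I1 = 1 NOR 1 = 0
y6 = y3 AND y0 = 1 AND 1 = 1
y7 = I2 NOR I5 = 1 NOR 0 = 0
y13 = y5 NAND y6 = 0 NAND 1 = 1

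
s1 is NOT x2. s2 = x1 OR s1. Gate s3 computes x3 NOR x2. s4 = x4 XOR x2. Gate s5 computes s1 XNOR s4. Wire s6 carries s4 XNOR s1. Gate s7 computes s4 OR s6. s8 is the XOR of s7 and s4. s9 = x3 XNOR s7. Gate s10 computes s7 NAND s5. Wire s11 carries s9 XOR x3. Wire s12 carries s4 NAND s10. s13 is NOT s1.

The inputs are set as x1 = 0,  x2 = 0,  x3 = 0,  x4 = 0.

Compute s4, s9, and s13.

s1 = NOT x2 = NOT 0 = 1
s4 = x4 XOR x2 = 0 XOR 0 = 0
s6 = s4 XNOR s1 = 0 XNOR 1 = 0
s7 = s4 OR s6 = 0 OR 0 = 0
s9 = x3 XNOR s7 = 0 XNOR 0 = 1
s13 = NOT s1 = NOT 1 = 0

s4 = 0  s9 = 1  s13 = 0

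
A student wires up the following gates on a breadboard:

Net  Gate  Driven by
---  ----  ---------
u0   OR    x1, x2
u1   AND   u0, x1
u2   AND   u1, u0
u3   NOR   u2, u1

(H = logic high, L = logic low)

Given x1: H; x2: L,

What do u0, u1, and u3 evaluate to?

u0 = H; u1 = H; u3 = L

u0 = x1 OR x2 = H OR L = H
u1 = u0 AND x1 = H AND H = H
u2 = u1 AND u0 = H AND H = H
u3 = u2 NOR u1 = H NOR H = L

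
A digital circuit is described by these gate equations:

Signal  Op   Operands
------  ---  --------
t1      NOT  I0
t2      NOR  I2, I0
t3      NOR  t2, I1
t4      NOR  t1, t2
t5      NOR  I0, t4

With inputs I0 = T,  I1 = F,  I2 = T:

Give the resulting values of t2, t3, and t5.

t2 = F; t3 = T; t5 = F

t1 = NOT I0 = NOT T = F
t2 = I2 NOR I0 = T NOR T = F
t3 = t2 NOR I1 = F NOR F = T
t4 = t1 NOR t2 = F NOR F = T
t5 = I0 NOR t4 = T NOR T = F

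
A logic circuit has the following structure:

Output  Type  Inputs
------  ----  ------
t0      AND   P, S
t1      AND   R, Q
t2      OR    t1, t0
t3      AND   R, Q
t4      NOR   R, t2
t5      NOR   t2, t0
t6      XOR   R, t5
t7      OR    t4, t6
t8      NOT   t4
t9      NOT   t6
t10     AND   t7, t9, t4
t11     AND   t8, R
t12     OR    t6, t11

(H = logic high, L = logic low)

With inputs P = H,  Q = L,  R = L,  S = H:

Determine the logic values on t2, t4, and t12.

t0 = P AND S = H AND H = H
t1 = R AND Q = L AND L = L
t2 = t1 OR t0 = L OR H = H
t4 = R NOR t2 = L NOR H = L
t5 = t2 NOR t0 = H NOR H = L
t6 = R XOR t5 = L XOR L = L
t8 = NOT t4 = NOT L = H
t11 = t8 AND R = H AND L = L
t12 = t6 OR t11 = L OR L = L

t2 = H, t4 = L, t12 = L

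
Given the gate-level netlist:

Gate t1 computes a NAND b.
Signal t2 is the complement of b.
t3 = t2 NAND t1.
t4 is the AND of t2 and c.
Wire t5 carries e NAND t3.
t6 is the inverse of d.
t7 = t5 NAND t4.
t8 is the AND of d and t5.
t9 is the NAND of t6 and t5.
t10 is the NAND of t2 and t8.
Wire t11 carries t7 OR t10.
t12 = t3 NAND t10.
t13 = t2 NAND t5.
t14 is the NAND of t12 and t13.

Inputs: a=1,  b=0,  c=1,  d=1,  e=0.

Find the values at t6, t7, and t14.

t6 = 0, t7 = 0, t14 = 1

t1 = a NAND b = 1 NAND 0 = 1
t2 = NOT b = NOT 0 = 1
t3 = t2 NAND t1 = 1 NAND 1 = 0
t4 = t2 AND c = 1 AND 1 = 1
t5 = e NAND t3 = 0 NAND 0 = 1
t6 = NOT d = NOT 1 = 0
t7 = t5 NAND t4 = 1 NAND 1 = 0
t8 = d AND t5 = 1 AND 1 = 1
t10 = t2 NAND t8 = 1 NAND 1 = 0
t12 = t3 NAND t10 = 0 NAND 0 = 1
t13 = t2 NAND t5 = 1 NAND 1 = 0
t14 = t12 NAND t13 = 1 NAND 0 = 1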